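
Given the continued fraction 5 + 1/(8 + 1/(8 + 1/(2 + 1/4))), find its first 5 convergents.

5/1, 41/8, 333/65, 707/138, 3161/617

Using the convergent recurrence p_i = a_i*p_{i-1} + p_{i-2}, q_i = a_i*q_{i-1} + q_{i-2} with p_{-2}=0, p_{-1}=1, q_{-2}=1, q_{-1}=0:
  i=0: a_0=5, p_0 = 5*1 + 0 = 5, q_0 = 5*0 + 1 = 1.
  i=1: a_1=8, p_1 = 8*5 + 1 = 41, q_1 = 8*1 + 0 = 8.
  i=2: a_2=8, p_2 = 8*41 + 5 = 333, q_2 = 8*8 + 1 = 65.
  i=3: a_3=2, p_3 = 2*333 + 41 = 707, q_3 = 2*65 + 8 = 138.
  i=4: a_4=4, p_4 = 4*707 + 333 = 3161, q_4 = 4*138 + 65 = 617.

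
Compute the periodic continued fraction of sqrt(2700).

Write x_i = (sqrt(2700) + m_i)/d_i with (m_0, d_0) = (0, 1). a_0 = floor(sqrt(2700)) = 51, since 51^2 = 2601 <= 2700 < 2704 = 52^2.
Iterate m_{i+1} = d_i*a_i - m_i, d_{i+1} = (2700 - m_{i+1}^2)/d_i, a_{i+1} = floor((a_0 + m_{i+1})/d_{i+1}):
  m_1 = 1*51 - 0 = 51, d_1 = (2700 - 51^2)/1 = 99/1 = 99, a_1 = floor((51 + 51)/99) = 1.
  m_2 = 99*1 - 51 = 48, d_2 = (2700 - 48^2)/99 = 396/99 = 4, a_2 = floor((51 + 48)/4) = 24.
  m_3 = 4*24 - 48 = 48, d_3 = (2700 - 48^2)/4 = 396/4 = 99, a_3 = floor((51 + 48)/99) = 1.
  m_4 = 99*1 - 48 = 51, d_4 = (2700 - 51^2)/99 = 99/99 = 1, a_4 = floor((51 + 51)/1) = 102.
  m_5 = 1*102 - 51 = 51, d_5 = (2700 - 51^2)/1 = 99/1 = 99: (m_5, d_5) = (m_1, d_1) = (51, 99), so from here the quotients repeat a_1, ..., a_4; the period length is 4.
Hence the expansion of sqrt(2700) is a_0 = 51 followed by the repeating block 1, 24, 1, 102 (period 4).

[51; (1, 24, 1, 102)]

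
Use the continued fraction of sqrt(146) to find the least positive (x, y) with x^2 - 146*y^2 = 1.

(x, y) = (145, 12)

First expand sqrt(146) as a continued fraction. With x_i = (sqrt(146) + m_i)/d_i and (m_0, d_0) = (0, 1): a_0 = floor(sqrt(146)) = 12, since 12^2 = 144 <= 146 < 169 = 13^2.
Iterate m_{i+1} = d_i*a_i - m_i, d_{i+1} = (146 - m_{i+1}^2)/d_i, a_{i+1} = floor((a_0 + m_{i+1})/d_{i+1}):
  m_1 = 1*12 - 0 = 12, d_1 = (146 - 12^2)/1 = 2/1 = 2, a_1 = floor((12 + 12)/2) = 12.
  m_2 = 2*12 - 12 = 12, d_2 = (146 - 12^2)/2 = 2/2 = 1, a_2 = floor((12 + 12)/1) = 24.
  m_3 = 1*24 - 12 = 12, d_3 = (146 - 12^2)/1 = 2/1 = 2: (m_3, d_3) = (m_1, d_1) = (12, 2), so from here the quotients repeat a_1, a_2; the period length is 2.
So sqrt(146) = [12; (12, 24)] with period length k = 2.
k is even, so the fundamental solution of x^2 - 146y^2 = 1 is (p_{k-1}, q_{k-1}) = (p_1, q_1); compute convergents through index 1.
Convergents (p_i = a_i*p_{i-1} + p_{i-2}, q_i = a_i*q_{i-1} + q_{i-2} with p_{-2}=0, p_{-1}=1, q_{-2}=1, q_{-1}=0):
  i=0: a_0=12, p_0 = 12*1 + 0 = 12, q_0 = 12*0 + 1 = 1.
  i=1: a_1=12, p_1 = 12*12 + 1 = 145, q_1 = 12*1 + 0 = 12.
Check: 145^2 - 146*12^2 = 21025 - 21024 = 1, so (x, y) = (145, 12) solves the equation, and by the theorem it is the least positive solution.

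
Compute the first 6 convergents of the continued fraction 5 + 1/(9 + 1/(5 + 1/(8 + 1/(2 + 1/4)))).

5/1, 46/9, 235/46, 1926/377, 4087/800, 18274/3577

Using the convergent recurrence p_i = a_i*p_{i-1} + p_{i-2}, q_i = a_i*q_{i-1} + q_{i-2} with p_{-2}=0, p_{-1}=1, q_{-2}=1, q_{-1}=0:
  i=0: a_0=5, p_0 = 5*1 + 0 = 5, q_0 = 5*0 + 1 = 1.
  i=1: a_1=9, p_1 = 9*5 + 1 = 46, q_1 = 9*1 + 0 = 9.
  i=2: a_2=5, p_2 = 5*46 + 5 = 235, q_2 = 5*9 + 1 = 46.
  i=3: a_3=8, p_3 = 8*235 + 46 = 1926, q_3 = 8*46 + 9 = 377.
  i=4: a_4=2, p_4 = 2*1926 + 235 = 4087, q_4 = 2*377 + 46 = 800.
  i=5: a_5=4, p_5 = 4*4087 + 1926 = 18274, q_5 = 4*800 + 377 = 3577.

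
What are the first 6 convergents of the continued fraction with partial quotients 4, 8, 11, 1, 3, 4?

Using the convergent recurrence p_i = a_i*p_{i-1} + p_{i-2}, q_i = a_i*q_{i-1} + q_{i-2} with p_{-2}=0, p_{-1}=1, q_{-2}=1, q_{-1}=0:
  i=0: a_0=4, p_0 = 4*1 + 0 = 4, q_0 = 4*0 + 1 = 1.
  i=1: a_1=8, p_1 = 8*4 + 1 = 33, q_1 = 8*1 + 0 = 8.
  i=2: a_2=11, p_2 = 11*33 + 4 = 367, q_2 = 11*8 + 1 = 89.
  i=3: a_3=1, p_3 = 1*367 + 33 = 400, q_3 = 1*89 + 8 = 97.
  i=4: a_4=3, p_4 = 3*400 + 367 = 1567, q_4 = 3*97 + 89 = 380.
  i=5: a_5=4, p_5 = 4*1567 + 400 = 6668, q_5 = 4*380 + 97 = 1617.

4/1, 33/8, 367/89, 400/97, 1567/380, 6668/1617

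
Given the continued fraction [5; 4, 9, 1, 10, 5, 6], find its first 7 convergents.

Using the convergent recurrence p_i = a_i*p_{i-1} + p_{i-2}, q_i = a_i*q_{i-1} + q_{i-2} with p_{-2}=0, p_{-1}=1, q_{-2}=1, q_{-1}=0:
  i=0: a_0=5, p_0 = 5*1 + 0 = 5, q_0 = 5*0 + 1 = 1.
  i=1: a_1=4, p_1 = 4*5 + 1 = 21, q_1 = 4*1 + 0 = 4.
  i=2: a_2=9, p_2 = 9*21 + 5 = 194, q_2 = 9*4 + 1 = 37.
  i=3: a_3=1, p_3 = 1*194 + 21 = 215, q_3 = 1*37 + 4 = 41.
  i=4: a_4=10, p_4 = 10*215 + 194 = 2344, q_4 = 10*41 + 37 = 447.
  i=5: a_5=5, p_5 = 5*2344 + 215 = 11935, q_5 = 5*447 + 41 = 2276.
  i=6: a_6=6, p_6 = 6*11935 + 2344 = 73954, q_6 = 6*2276 + 447 = 14103.

5/1, 21/4, 194/37, 215/41, 2344/447, 11935/2276, 73954/14103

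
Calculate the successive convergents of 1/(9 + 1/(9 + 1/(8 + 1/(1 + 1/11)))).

Using the convergent recurrence p_i = a_i*p_{i-1} + p_{i-2}, q_i = a_i*q_{i-1} + q_{i-2} with p_{-2}=0, p_{-1}=1, q_{-2}=1, q_{-1}=0:
  i=0: a_0=0, p_0 = 0*1 + 0 = 0, q_0 = 0*0 + 1 = 1.
  i=1: a_1=9, p_1 = 9*0 + 1 = 1, q_1 = 9*1 + 0 = 9.
  i=2: a_2=9, p_2 = 9*1 + 0 = 9, q_2 = 9*9 + 1 = 82.
  i=3: a_3=8, p_3 = 8*9 + 1 = 73, q_3 = 8*82 + 9 = 665.
  i=4: a_4=1, p_4 = 1*73 + 9 = 82, q_4 = 1*665 + 82 = 747.
  i=5: a_5=11, p_5 = 11*82 + 73 = 975, q_5 = 11*747 + 665 = 8882.

0/1, 1/9, 9/82, 73/665, 82/747, 975/8882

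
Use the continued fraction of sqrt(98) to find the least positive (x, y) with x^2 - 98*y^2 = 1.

First expand sqrt(98) as a continued fraction. With x_i = (sqrt(98) + m_i)/d_i and (m_0, d_0) = (0, 1): a_0 = floor(sqrt(98)) = 9, since 9^2 = 81 <= 98 < 100 = 10^2.
Iterate m_{i+1} = d_i*a_i - m_i, d_{i+1} = (98 - m_{i+1}^2)/d_i, a_{i+1} = floor((a_0 + m_{i+1})/d_{i+1}):
  m_1 = 1*9 - 0 = 9, d_1 = (98 - 9^2)/1 = 17/1 = 17, a_1 = floor((9 + 9)/17) = 1.
  m_2 = 17*1 - 9 = 8, d_2 = (98 - 8^2)/17 = 34/17 = 2, a_2 = floor((9 + 8)/2) = 8.
  m_3 = 2*8 - 8 = 8, d_3 = (98 - 8^2)/2 = 34/2 = 17, a_3 = floor((9 + 8)/17) = 1.
  m_4 = 17*1 - 8 = 9, d_4 = (98 - 9^2)/17 = 17/17 = 1, a_4 = floor((9 + 9)/1) = 18.
  m_5 = 1*18 - 9 = 9, d_5 = (98 - 9^2)/1 = 17/1 = 17: (m_5, d_5) = (m_1, d_1) = (9, 17), so from here the quotients repeat a_1, ..., a_4; the period length is 4.
So sqrt(98) = [9; (1, 8, 1, 18)] with period length k = 4.
k is even, so the fundamental solution of x^2 - 98y^2 = 1 is (p_{k-1}, q_{k-1}) = (p_3, q_3); compute convergents through index 3.
Convergents (p_i = a_i*p_{i-1} + p_{i-2}, q_i = a_i*q_{i-1} + q_{i-2} with p_{-2}=0, p_{-1}=1, q_{-2}=1, q_{-1}=0):
  i=0: a_0=9, p_0 = 9*1 + 0 = 9, q_0 = 9*0 + 1 = 1.
  i=1: a_1=1, p_1 = 1*9 + 1 = 10, q_1 = 1*1 + 0 = 1.
  i=2: a_2=8, p_2 = 8*10 + 9 = 89, q_2 = 8*1 + 1 = 9.
  i=3: a_3=1, p_3 = 1*89 + 10 = 99, q_3 = 1*9 + 1 = 10.
Check: 99^2 - 98*10^2 = 9801 - 9800 = 1, so (x, y) = (99, 10) solves the equation, and by the theorem it is the least positive solution.

(x, y) = (99, 10)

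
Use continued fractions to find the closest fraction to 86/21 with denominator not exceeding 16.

45/11

Expand x = 86/21 as a continued fraction with the Euclidean algorithm:
  86 = 4*21 + 2, so a_0 = 4.
  21 = 10*2 + 1, so a_1 = 10.
  2 = 2*1 + 0, so a_2 = 2.
so x = [4; 10, 2].
Convergents (p_i = a_i*p_{i-1} + p_{i-2}, q_i = a_i*q_{i-1} + q_{i-2} with p_{-2}=0, p_{-1}=1, q_{-2}=1, q_{-1}=0), until the denominator exceeds 16:
  i=0: a_0=4, p_0 = 4*1 + 0 = 4, q_0 = 4*0 + 1 = 1.
  i=1: a_1=10, p_1 = 10*4 + 1 = 41, q_1 = 10*1 + 0 = 10.
  i=2: a_2=2, p_2 = 2*41 + 4 = 86, q_2 = 2*10 + 1 = 21.
q_2 = 21 > 16, so the last convergent with denominator <= 16 is p_1/q_1 = 41/10.
The closest fraction with denominator <= 16 is either p_1/q_1 or the intermediate fraction (k*p_1 + p_0)/(k*q_1 + q_0) with the largest k >= 1 whose denominator stays <= 16; these approach x as k grows, and every other convergent or intermediate fraction in range is farther away.
Largest k: floor((16 - q_0)/q_1) = floor((16 - 1)/10) = 1.
That gives (1*41 + 4)/(1*10 + 1) = 45/11.
Compare the errors: |x - 41/10| = |86*10 - 41*21|/(21*10) = 1/210, and |x - 45/11| = |86*11 - 45*21|/(21*11) = 1/231.
Cross-multiplying, 1*210 = 210 < 231 = 1*231, so 1/231 is smaller: the intermediate fraction 45/11 is closer to x than 41/10.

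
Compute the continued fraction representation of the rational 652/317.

Run the Euclidean algorithm on 652 and 317; the successive quotients are the partial quotients a_0, a_1, ... (each step inverts the fractional part left over by the previous one):
  652 = 2*317 + 18, so a_0 = 2.
  317 = 17*18 + 11, so a_1 = 17.
  18 = 1*11 + 7, so a_2 = 1.
  11 = 1*7 + 4, so a_3 = 1.
  7 = 1*4 + 3, so a_4 = 1.
  4 = 1*3 + 1, so a_5 = 1.
  3 = 3*1 + 0, so a_6 = 3.
The remainder reaches 0 after 7 divisions, so the expansion has 7 partial quotients, read off in order.

[2; 17, 1, 1, 1, 1, 3]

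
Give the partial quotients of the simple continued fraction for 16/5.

[3; 5]

Run the Euclidean algorithm on 16 and 5; the successive quotients are the partial quotients a_0, a_1, ... (each step inverts the fractional part left over by the previous one):
  16 = 3*5 + 1, so a_0 = 3.
  5 = 5*1 + 0, so a_1 = 5.
The remainder reaches 0 after 2 divisions, so the expansion has 2 partial quotients, read off in order.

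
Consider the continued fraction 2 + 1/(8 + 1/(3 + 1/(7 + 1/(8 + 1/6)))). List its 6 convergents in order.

2/1, 17/8, 53/25, 388/183, 3157/1489, 19330/9117

Using the convergent recurrence p_i = a_i*p_{i-1} + p_{i-2}, q_i = a_i*q_{i-1} + q_{i-2} with p_{-2}=0, p_{-1}=1, q_{-2}=1, q_{-1}=0:
  i=0: a_0=2, p_0 = 2*1 + 0 = 2, q_0 = 2*0 + 1 = 1.
  i=1: a_1=8, p_1 = 8*2 + 1 = 17, q_1 = 8*1 + 0 = 8.
  i=2: a_2=3, p_2 = 3*17 + 2 = 53, q_2 = 3*8 + 1 = 25.
  i=3: a_3=7, p_3 = 7*53 + 17 = 388, q_3 = 7*25 + 8 = 183.
  i=4: a_4=8, p_4 = 8*388 + 53 = 3157, q_4 = 8*183 + 25 = 1489.
  i=5: a_5=6, p_5 = 6*3157 + 388 = 19330, q_5 = 6*1489 + 183 = 9117.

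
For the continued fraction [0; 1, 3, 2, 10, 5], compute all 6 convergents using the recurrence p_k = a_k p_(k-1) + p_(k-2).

0/1, 1/1, 3/4, 7/9, 73/94, 372/479

Using the convergent recurrence p_i = a_i*p_{i-1} + p_{i-2}, q_i = a_i*q_{i-1} + q_{i-2} with p_{-2}=0, p_{-1}=1, q_{-2}=1, q_{-1}=0:
  i=0: a_0=0, p_0 = 0*1 + 0 = 0, q_0 = 0*0 + 1 = 1.
  i=1: a_1=1, p_1 = 1*0 + 1 = 1, q_1 = 1*1 + 0 = 1.
  i=2: a_2=3, p_2 = 3*1 + 0 = 3, q_2 = 3*1 + 1 = 4.
  i=3: a_3=2, p_3 = 2*3 + 1 = 7, q_3 = 2*4 + 1 = 9.
  i=4: a_4=10, p_4 = 10*7 + 3 = 73, q_4 = 10*9 + 4 = 94.
  i=5: a_5=5, p_5 = 5*73 + 7 = 372, q_5 = 5*94 + 9 = 479.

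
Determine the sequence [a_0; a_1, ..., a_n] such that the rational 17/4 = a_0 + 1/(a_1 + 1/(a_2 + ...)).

Run the Euclidean algorithm on 17 and 4; the successive quotients are the partial quotients a_0, a_1, ... (each step inverts the fractional part left over by the previous one):
  17 = 4*4 + 1, so a_0 = 4.
  4 = 4*1 + 0, so a_1 = 4.
The remainder reaches 0 after 2 divisions, so the expansion has 2 partial quotients, read off in order.

[4; 4]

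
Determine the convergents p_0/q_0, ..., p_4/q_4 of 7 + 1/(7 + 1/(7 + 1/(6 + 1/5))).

7/1, 50/7, 357/50, 2192/307, 11317/1585

Using the convergent recurrence p_i = a_i*p_{i-1} + p_{i-2}, q_i = a_i*q_{i-1} + q_{i-2} with p_{-2}=0, p_{-1}=1, q_{-2}=1, q_{-1}=0:
  i=0: a_0=7, p_0 = 7*1 + 0 = 7, q_0 = 7*0 + 1 = 1.
  i=1: a_1=7, p_1 = 7*7 + 1 = 50, q_1 = 7*1 + 0 = 7.
  i=2: a_2=7, p_2 = 7*50 + 7 = 357, q_2 = 7*7 + 1 = 50.
  i=3: a_3=6, p_3 = 6*357 + 50 = 2192, q_3 = 6*50 + 7 = 307.
  i=4: a_4=5, p_4 = 5*2192 + 357 = 11317, q_4 = 5*307 + 50 = 1585.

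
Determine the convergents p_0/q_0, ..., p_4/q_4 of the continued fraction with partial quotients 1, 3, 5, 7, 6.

1/1, 4/3, 21/16, 151/115, 927/706

Using the convergent recurrence p_i = a_i*p_{i-1} + p_{i-2}, q_i = a_i*q_{i-1} + q_{i-2} with p_{-2}=0, p_{-1}=1, q_{-2}=1, q_{-1}=0:
  i=0: a_0=1, p_0 = 1*1 + 0 = 1, q_0 = 1*0 + 1 = 1.
  i=1: a_1=3, p_1 = 3*1 + 1 = 4, q_1 = 3*1 + 0 = 3.
  i=2: a_2=5, p_2 = 5*4 + 1 = 21, q_2 = 5*3 + 1 = 16.
  i=3: a_3=7, p_3 = 7*21 + 4 = 151, q_3 = 7*16 + 3 = 115.
  i=4: a_4=6, p_4 = 6*151 + 21 = 927, q_4 = 6*115 + 16 = 706.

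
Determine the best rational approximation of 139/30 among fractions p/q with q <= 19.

Expand x = 139/30 as a continued fraction with the Euclidean algorithm:
  139 = 4*30 + 19, so a_0 = 4.
  30 = 1*19 + 11, so a_1 = 1.
  19 = 1*11 + 8, so a_2 = 1.
  11 = 1*8 + 3, so a_3 = 1.
  8 = 2*3 + 2, so a_4 = 2.
  3 = 1*2 + 1, so a_5 = 1.
  2 = 2*1 + 0, so a_6 = 2.
so x = [4; 1, 1, 1, 2, 1, 2].
Convergents (p_i = a_i*p_{i-1} + p_{i-2}, q_i = a_i*q_{i-1} + q_{i-2} with p_{-2}=0, p_{-1}=1, q_{-2}=1, q_{-1}=0), until the denominator exceeds 19:
  i=0: a_0=4, p_0 = 4*1 + 0 = 4, q_0 = 4*0 + 1 = 1.
  i=1: a_1=1, p_1 = 1*4 + 1 = 5, q_1 = 1*1 + 0 = 1.
  i=2: a_2=1, p_2 = 1*5 + 4 = 9, q_2 = 1*1 + 1 = 2.
  i=3: a_3=1, p_3 = 1*9 + 5 = 14, q_3 = 1*2 + 1 = 3.
  i=4: a_4=2, p_4 = 2*14 + 9 = 37, q_4 = 2*3 + 2 = 8.
  i=5: a_5=1, p_5 = 1*37 + 14 = 51, q_5 = 1*8 + 3 = 11.
  i=6: a_6=2, p_6 = 2*51 + 37 = 139, q_6 = 2*11 + 8 = 30.
q_6 = 30 > 19, so the last convergent with denominator <= 19 is p_5/q_5 = 51/11.
The closest fraction with denominator <= 19 is either p_5/q_5 or the intermediate fraction (k*p_5 + p_4)/(k*q_5 + q_4) with the largest k >= 1 whose denominator stays <= 19; these approach x as k grows, and every other convergent or intermediate fraction in range is farther away.
Largest k: floor((19 - q_4)/q_5) = floor((19 - 8)/11) = 1.
That gives (1*51 + 37)/(1*11 + 8) = 88/19.
Compare the errors: |x - 51/11| = |139*11 - 51*30|/(30*11) = 1/330, and |x - 88/19| = |139*19 - 88*30|/(30*19) = 1/570.
Cross-multiplying, 1*330 = 330 < 570 = 1*570, so 1/570 is smaller: the intermediate fraction 88/19 is closer to x than 51/11.

88/19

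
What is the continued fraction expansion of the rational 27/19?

[1; 2, 2, 1, 2]

Run the Euclidean algorithm on 27 and 19; the successive quotients are the partial quotients a_0, a_1, ... (each step inverts the fractional part left over by the previous one):
  27 = 1*19 + 8, so a_0 = 1.
  19 = 2*8 + 3, so a_1 = 2.
  8 = 2*3 + 2, so a_2 = 2.
  3 = 1*2 + 1, so a_3 = 1.
  2 = 2*1 + 0, so a_4 = 2.
The remainder reaches 0 after 5 divisions, so the expansion has 5 partial quotients, read off in order.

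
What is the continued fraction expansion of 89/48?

Run the Euclidean algorithm on 89 and 48; the successive quotients are the partial quotients a_0, a_1, ... (each step inverts the fractional part left over by the previous one):
  89 = 1*48 + 41, so a_0 = 1.
  48 = 1*41 + 7, so a_1 = 1.
  41 = 5*7 + 6, so a_2 = 5.
  7 = 1*6 + 1, so a_3 = 1.
  6 = 6*1 + 0, so a_4 = 6.
The remainder reaches 0 after 5 divisions, so the expansion has 5 partial quotients, read off in order.

[1; 1, 5, 1, 6]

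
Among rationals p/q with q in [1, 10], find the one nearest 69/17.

41/10

Expand x = 69/17 as a continued fraction with the Euclidean algorithm:
  69 = 4*17 + 1, so a_0 = 4.
  17 = 17*1 + 0, so a_1 = 17.
so x = [4; 17].
Convergents (p_i = a_i*p_{i-1} + p_{i-2}, q_i = a_i*q_{i-1} + q_{i-2} with p_{-2}=0, p_{-1}=1, q_{-2}=1, q_{-1}=0), until the denominator exceeds 10:
  i=0: a_0=4, p_0 = 4*1 + 0 = 4, q_0 = 4*0 + 1 = 1.
  i=1: a_1=17, p_1 = 17*4 + 1 = 69, q_1 = 17*1 + 0 = 17.
q_1 = 17 > 10, so the last convergent with denominator <= 10 is p_0/q_0 = 4/1.
The closest fraction with denominator <= 10 is either p_0/q_0 or the intermediate fraction (k*p_0 + p_{-1})/(k*q_0 + q_{-1}) with the largest k >= 1 whose denominator stays <= 10; these approach x as k grows, and every other convergent or intermediate fraction in range is farther away.
Largest k: floor((10 - q_{-1})/q_0) = floor((10 - 0)/1) = 10 (using the seeds p_{-1} = 1, q_{-1} = 0).
That gives (10*4 + 1)/(10*1 + 0) = 41/10.
Compare the errors: |x - 4/1| = |69*1 - 4*17|/(17*1) = 1/17, and |x - 41/10| = |69*10 - 41*17|/(17*10) = 7/170.
Cross-multiplying, 7*17 = 119 < 170 = 1*170, so 7/170 is smaller: the intermediate fraction 41/10 is closer to x than 4/1.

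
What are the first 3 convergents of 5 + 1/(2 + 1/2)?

5/1, 11/2, 27/5

Using the convergent recurrence p_i = a_i*p_{i-1} + p_{i-2}, q_i = a_i*q_{i-1} + q_{i-2} with p_{-2}=0, p_{-1}=1, q_{-2}=1, q_{-1}=0:
  i=0: a_0=5, p_0 = 5*1 + 0 = 5, q_0 = 5*0 + 1 = 1.
  i=1: a_1=2, p_1 = 2*5 + 1 = 11, q_1 = 2*1 + 0 = 2.
  i=2: a_2=2, p_2 = 2*11 + 5 = 27, q_2 = 2*2 + 1 = 5.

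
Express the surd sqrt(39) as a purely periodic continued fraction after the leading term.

Write x_i = (sqrt(39) + m_i)/d_i with (m_0, d_0) = (0, 1). a_0 = floor(sqrt(39)) = 6, since 6^2 = 36 <= 39 < 49 = 7^2.
Iterate m_{i+1} = d_i*a_i - m_i, d_{i+1} = (39 - m_{i+1}^2)/d_i, a_{i+1} = floor((a_0 + m_{i+1})/d_{i+1}):
  m_1 = 1*6 - 0 = 6, d_1 = (39 - 6^2)/1 = 3/1 = 3, a_1 = floor((6 + 6)/3) = 4.
  m_2 = 3*4 - 6 = 6, d_2 = (39 - 6^2)/3 = 3/3 = 1, a_2 = floor((6 + 6)/1) = 12.
  m_3 = 1*12 - 6 = 6, d_3 = (39 - 6^2)/1 = 3/1 = 3: (m_3, d_3) = (m_1, d_1) = (6, 3), so from here the quotients repeat a_1, a_2; the period length is 2.
Hence the expansion of sqrt(39) is a_0 = 6 followed by the repeating block 4, 12 (period 2).

[6; (4, 12)]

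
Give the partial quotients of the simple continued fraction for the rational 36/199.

Run the Euclidean algorithm on 36 and 199; the successive quotients are the partial quotients a_0, a_1, ... (each step inverts the fractional part left over by the previous one):
  36 = 0*199 + 36, so a_0 = 0.
  199 = 5*36 + 19, so a_1 = 5.
  36 = 1*19 + 17, so a_2 = 1.
  19 = 1*17 + 2, so a_3 = 1.
  17 = 8*2 + 1, so a_4 = 8.
  2 = 2*1 + 0, so a_5 = 2.
The remainder reaches 0 after 6 divisions, so the expansion has 6 partial quotients, read off in order.

[0; 5, 1, 1, 8, 2]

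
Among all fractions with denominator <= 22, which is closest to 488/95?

113/22

Expand x = 488/95 as a continued fraction with the Euclidean algorithm:
  488 = 5*95 + 13, so a_0 = 5.
  95 = 7*13 + 4, so a_1 = 7.
  13 = 3*4 + 1, so a_2 = 3.
  4 = 4*1 + 0, so a_3 = 4.
so x = [5; 7, 3, 4].
Convergents (p_i = a_i*p_{i-1} + p_{i-2}, q_i = a_i*q_{i-1} + q_{i-2} with p_{-2}=0, p_{-1}=1, q_{-2}=1, q_{-1}=0), until the denominator exceeds 22:
  i=0: a_0=5, p_0 = 5*1 + 0 = 5, q_0 = 5*0 + 1 = 1.
  i=1: a_1=7, p_1 = 7*5 + 1 = 36, q_1 = 7*1 + 0 = 7.
  i=2: a_2=3, p_2 = 3*36 + 5 = 113, q_2 = 3*7 + 1 = 22.
  i=3: a_3=4, p_3 = 4*113 + 36 = 488, q_3 = 4*22 + 7 = 95.
q_3 = 95 > 22, so the last convergent with denominator <= 22 is p_2/q_2 = 113/22.
The closest fraction with denominator <= 22 is either p_2/q_2 or the intermediate fraction (k*p_2 + p_1)/(k*q_2 + q_1) with the largest k >= 1 whose denominator stays <= 22; these approach x as k grows, and every other convergent or intermediate fraction in range is farther away.
Largest k: floor((22 - q_1)/q_2) = floor((22 - 7)/22) = 0.
Since k = 0, no intermediate fraction beyond p_2/q_2 has denominator <= 22, so the convergent 113/22 is the closest (its error is |488*22 - 113*95|/(95*22) = 1/2090).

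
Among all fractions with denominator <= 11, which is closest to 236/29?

57/7

Expand x = 236/29 as a continued fraction with the Euclidean algorithm:
  236 = 8*29 + 4, so a_0 = 8.
  29 = 7*4 + 1, so a_1 = 7.
  4 = 4*1 + 0, so a_2 = 4.
so x = [8; 7, 4].
Convergents (p_i = a_i*p_{i-1} + p_{i-2}, q_i = a_i*q_{i-1} + q_{i-2} with p_{-2}=0, p_{-1}=1, q_{-2}=1, q_{-1}=0), until the denominator exceeds 11:
  i=0: a_0=8, p_0 = 8*1 + 0 = 8, q_0 = 8*0 + 1 = 1.
  i=1: a_1=7, p_1 = 7*8 + 1 = 57, q_1 = 7*1 + 0 = 7.
  i=2: a_2=4, p_2 = 4*57 + 8 = 236, q_2 = 4*7 + 1 = 29.
q_2 = 29 > 11, so the last convergent with denominator <= 11 is p_1/q_1 = 57/7.
The closest fraction with denominator <= 11 is either p_1/q_1 or the intermediate fraction (k*p_1 + p_0)/(k*q_1 + q_0) with the largest k >= 1 whose denominator stays <= 11; these approach x as k grows, and every other convergent or intermediate fraction in range is farther away.
Largest k: floor((11 - q_0)/q_1) = floor((11 - 1)/7) = 1.
That gives (1*57 + 8)/(1*7 + 1) = 65/8.
Compare the errors: |x - 57/7| = |236*7 - 57*29|/(29*7) = 1/203, and |x - 65/8| = |236*8 - 65*29|/(29*8) = 3/232.
Cross-multiplying, 1*232 = 232 < 609 = 3*203, so 1/203 is smaller: the convergent 57/7 is closer to x than 65/8.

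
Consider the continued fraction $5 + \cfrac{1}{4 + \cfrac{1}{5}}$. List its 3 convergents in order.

Using the convergent recurrence p_i = a_i*p_{i-1} + p_{i-2}, q_i = a_i*q_{i-1} + q_{i-2} with p_{-2}=0, p_{-1}=1, q_{-2}=1, q_{-1}=0:
  i=0: a_0=5, p_0 = 5*1 + 0 = 5, q_0 = 5*0 + 1 = 1.
  i=1: a_1=4, p_1 = 4*5 + 1 = 21, q_1 = 4*1 + 0 = 4.
  i=2: a_2=5, p_2 = 5*21 + 5 = 110, q_2 = 5*4 + 1 = 21.

5/1, 21/4, 110/21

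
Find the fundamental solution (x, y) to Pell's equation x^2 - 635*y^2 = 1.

First expand sqrt(635) as a continued fraction. With x_i = (sqrt(635) + m_i)/d_i and (m_0, d_0) = (0, 1): a_0 = floor(sqrt(635)) = 25, since 25^2 = 625 <= 635 < 676 = 26^2.
Iterate m_{i+1} = d_i*a_i - m_i, d_{i+1} = (635 - m_{i+1}^2)/d_i, a_{i+1} = floor((a_0 + m_{i+1})/d_{i+1}):
  m_1 = 1*25 - 0 = 25, d_1 = (635 - 25^2)/1 = 10/1 = 10, a_1 = floor((25 + 25)/10) = 5.
  m_2 = 10*5 - 25 = 25, d_2 = (635 - 25^2)/10 = 10/10 = 1, a_2 = floor((25 + 25)/1) = 50.
  m_3 = 1*50 - 25 = 25, d_3 = (635 - 25^2)/1 = 10/1 = 10: (m_3, d_3) = (m_1, d_1) = (25, 10), so from here the quotients repeat a_1, a_2; the period length is 2.
So sqrt(635) = [25; (5, 50)] with period length k = 2.
k is even, so the fundamental solution of x^2 - 635y^2 = 1 is (p_{k-1}, q_{k-1}) = (p_1, q_1); compute convergents through index 1.
Convergents (p_i = a_i*p_{i-1} + p_{i-2}, q_i = a_i*q_{i-1} + q_{i-2} with p_{-2}=0, p_{-1}=1, q_{-2}=1, q_{-1}=0):
  i=0: a_0=25, p_0 = 25*1 + 0 = 25, q_0 = 25*0 + 1 = 1.
  i=1: a_1=5, p_1 = 5*25 + 1 = 126, q_1 = 5*1 + 0 = 5.
Check: 126^2 - 635*5^2 = 15876 - 15875 = 1, so (x, y) = (126, 5) solves the equation, and by the theorem it is the least positive solution.

(x, y) = (126, 5)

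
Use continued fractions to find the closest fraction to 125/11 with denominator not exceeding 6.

Expand x = 125/11 as a continued fraction with the Euclidean algorithm:
  125 = 11*11 + 4, so a_0 = 11.
  11 = 2*4 + 3, so a_1 = 2.
  4 = 1*3 + 1, so a_2 = 1.
  3 = 3*1 + 0, so a_3 = 3.
so x = [11; 2, 1, 3].
Convergents (p_i = a_i*p_{i-1} + p_{i-2}, q_i = a_i*q_{i-1} + q_{i-2} with p_{-2}=0, p_{-1}=1, q_{-2}=1, q_{-1}=0), until the denominator exceeds 6:
  i=0: a_0=11, p_0 = 11*1 + 0 = 11, q_0 = 11*0 + 1 = 1.
  i=1: a_1=2, p_1 = 2*11 + 1 = 23, q_1 = 2*1 + 0 = 2.
  i=2: a_2=1, p_2 = 1*23 + 11 = 34, q_2 = 1*2 + 1 = 3.
  i=3: a_3=3, p_3 = 3*34 + 23 = 125, q_3 = 3*3 + 2 = 11.
q_3 = 11 > 6, so the last convergent with denominator <= 6 is p_2/q_2 = 34/3.
The closest fraction with denominator <= 6 is either p_2/q_2 or the intermediate fraction (k*p_2 + p_1)/(k*q_2 + q_1) with the largest k >= 1 whose denominator stays <= 6; these approach x as k grows, and every other convergent or intermediate fraction in range is farther away.
Largest k: floor((6 - q_1)/q_2) = floor((6 - 2)/3) = 1.
That gives (1*34 + 23)/(1*3 + 2) = 57/5.
Compare the errors: |x - 34/3| = |125*3 - 34*11|/(11*3) = 1/33, and |x - 57/5| = |125*5 - 57*11|/(11*5) = 2/55.
Cross-multiplying, 1*55 = 55 < 66 = 2*33, so 1/33 is smaller: the convergent 34/3 is closer to x than 57/5.

34/3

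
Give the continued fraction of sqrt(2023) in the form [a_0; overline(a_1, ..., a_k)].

Write x_i = (sqrt(2023) + m_i)/d_i with (m_0, d_0) = (0, 1). a_0 = floor(sqrt(2023)) = 44, since 44^2 = 1936 <= 2023 < 2025 = 45^2.
Iterate m_{i+1} = d_i*a_i - m_i, d_{i+1} = (2023 - m_{i+1}^2)/d_i, a_{i+1} = floor((a_0 + m_{i+1})/d_{i+1}):
  m_1 = 1*44 - 0 = 44, d_1 = (2023 - 44^2)/1 = 87/1 = 87, a_1 = floor((44 + 44)/87) = 1.
  m_2 = 87*1 - 44 = 43, d_2 = (2023 - 43^2)/87 = 174/87 = 2, a_2 = floor((44 + 43)/2) = 43.
  m_3 = 2*43 - 43 = 43, d_3 = (2023 - 43^2)/2 = 174/2 = 87, a_3 = floor((44 + 43)/87) = 1.
  m_4 = 87*1 - 43 = 44, d_4 = (2023 - 44^2)/87 = 87/87 = 1, a_4 = floor((44 + 44)/1) = 88.
  m_5 = 1*88 - 44 = 44, d_5 = (2023 - 44^2)/1 = 87/1 = 87: (m_5, d_5) = (m_1, d_1) = (44, 87), so from here the quotients repeat a_1, ..., a_4; the period length is 4.
Hence the expansion of sqrt(2023) is a_0 = 44 followed by the repeating block 1, 43, 1, 88 (period 4).

[44; overline(1, 43, 1, 88)]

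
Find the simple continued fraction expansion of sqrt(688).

[26; (4, 2, 1, 5, 7, 3, 7, 5, 1, 2, 4, 52)]

Write x_i = (sqrt(688) + m_i)/d_i with (m_0, d_0) = (0, 1). a_0 = floor(sqrt(688)) = 26, since 26^2 = 676 <= 688 < 729 = 27^2.
Iterate m_{i+1} = d_i*a_i - m_i, d_{i+1} = (688 - m_{i+1}^2)/d_i, a_{i+1} = floor((a_0 + m_{i+1})/d_{i+1}):
  m_1 = 1*26 - 0 = 26, d_1 = (688 - 26^2)/1 = 12/1 = 12, a_1 = floor((26 + 26)/12) = 4.
  m_2 = 12*4 - 26 = 22, d_2 = (688 - 22^2)/12 = 204/12 = 17, a_2 = floor((26 + 22)/17) = 2.
  m_3 = 17*2 - 22 = 12, d_3 = (688 - 12^2)/17 = 544/17 = 32, a_3 = floor((26 + 12)/32) = 1.
  m_4 = 32*1 - 12 = 20, d_4 = (688 - 20^2)/32 = 288/32 = 9, a_4 = floor((26 + 20)/9) = 5.
  m_5 = 9*5 - 20 = 25, d_5 = (688 - 25^2)/9 = 63/9 = 7, a_5 = floor((26 + 25)/7) = 7.
  m_6 = 7*7 - 25 = 24, d_6 = (688 - 24^2)/7 = 112/7 = 16, a_6 = floor((26 + 24)/16) = 3.
  m_7 = 16*3 - 24 = 24, d_7 = (688 - 24^2)/16 = 112/16 = 7, a_7 = floor((26 + 24)/7) = 7.
  m_8 = 7*7 - 24 = 25, d_8 = (688 - 25^2)/7 = 63/7 = 9, a_8 = floor((26 + 25)/9) = 5.
  m_9 = 9*5 - 25 = 20, d_9 = (688 - 20^2)/9 = 288/9 = 32, a_9 = floor((26 + 20)/32) = 1.
  m_10 = 32*1 - 20 = 12, d_10 = (688 - 12^2)/32 = 544/32 = 17, a_10 = floor((26 + 12)/17) = 2.
  m_11 = 17*2 - 12 = 22, d_11 = (688 - 22^2)/17 = 204/17 = 12, a_11 = floor((26 + 22)/12) = 4.
  m_12 = 12*4 - 22 = 26, d_12 = (688 - 26^2)/12 = 12/12 = 1, a_12 = floor((26 + 26)/1) = 52.
  m_13 = 1*52 - 26 = 26, d_13 = (688 - 26^2)/1 = 12/1 = 12: (m_13, d_13) = (m_1, d_1) = (26, 12), so from here the quotients repeat a_1, ..., a_12; the period length is 12.
Hence the expansion of sqrt(688) is a_0 = 26 followed by the repeating block 4, 2, 1, 5, 7, 3, 7, 5, 1, 2, 4, 52 (period 12).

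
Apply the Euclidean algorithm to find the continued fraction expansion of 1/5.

[0; 5]

Run the Euclidean algorithm on 1 and 5; the successive quotients are the partial quotients a_0, a_1, ... (each step inverts the fractional part left over by the previous one):
  1 = 0*5 + 1, so a_0 = 0.
  5 = 5*1 + 0, so a_1 = 5.
The remainder reaches 0 after 2 divisions, so the expansion has 2 partial quotients, read off in order.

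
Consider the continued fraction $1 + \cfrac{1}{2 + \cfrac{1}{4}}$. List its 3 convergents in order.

1/1, 3/2, 13/9

Using the convergent recurrence p_i = a_i*p_{i-1} + p_{i-2}, q_i = a_i*q_{i-1} + q_{i-2} with p_{-2}=0, p_{-1}=1, q_{-2}=1, q_{-1}=0:
  i=0: a_0=1, p_0 = 1*1 + 0 = 1, q_0 = 1*0 + 1 = 1.
  i=1: a_1=2, p_1 = 2*1 + 1 = 3, q_1 = 2*1 + 0 = 2.
  i=2: a_2=4, p_2 = 4*3 + 1 = 13, q_2 = 4*2 + 1 = 9.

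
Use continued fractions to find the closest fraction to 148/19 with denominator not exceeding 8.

Expand x = 148/19 as a continued fraction with the Euclidean algorithm:
  148 = 7*19 + 15, so a_0 = 7.
  19 = 1*15 + 4, so a_1 = 1.
  15 = 3*4 + 3, so a_2 = 3.
  4 = 1*3 + 1, so a_3 = 1.
  3 = 3*1 + 0, so a_4 = 3.
so x = [7; 1, 3, 1, 3].
Convergents (p_i = a_i*p_{i-1} + p_{i-2}, q_i = a_i*q_{i-1} + q_{i-2} with p_{-2}=0, p_{-1}=1, q_{-2}=1, q_{-1}=0), until the denominator exceeds 8:
  i=0: a_0=7, p_0 = 7*1 + 0 = 7, q_0 = 7*0 + 1 = 1.
  i=1: a_1=1, p_1 = 1*7 + 1 = 8, q_1 = 1*1 + 0 = 1.
  i=2: a_2=3, p_2 = 3*8 + 7 = 31, q_2 = 3*1 + 1 = 4.
  i=3: a_3=1, p_3 = 1*31 + 8 = 39, q_3 = 1*4 + 1 = 5.
  i=4: a_4=3, p_4 = 3*39 + 31 = 148, q_4 = 3*5 + 4 = 19.
q_4 = 19 > 8, so the last convergent with denominator <= 8 is p_3/q_3 = 39/5.
The closest fraction with denominator <= 8 is either p_3/q_3 or the intermediate fraction (k*p_3 + p_2)/(k*q_3 + q_2) with the largest k >= 1 whose denominator stays <= 8; these approach x as k grows, and every other convergent or intermediate fraction in range is farther away.
Largest k: floor((8 - q_2)/q_3) = floor((8 - 4)/5) = 0.
Since k = 0, no intermediate fraction beyond p_3/q_3 has denominator <= 8, so the convergent 39/5 is the closest (its error is |148*5 - 39*19|/(19*5) = 1/95).

39/5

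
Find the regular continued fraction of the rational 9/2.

Run the Euclidean algorithm on 9 and 2; the successive quotients are the partial quotients a_0, a_1, ... (each step inverts the fractional part left over by the previous one):
  9 = 4*2 + 1, so a_0 = 4.
  2 = 2*1 + 0, so a_1 = 2.
The remainder reaches 0 after 2 divisions, so the expansion has 2 partial quotients, read off in order.

[4; 2]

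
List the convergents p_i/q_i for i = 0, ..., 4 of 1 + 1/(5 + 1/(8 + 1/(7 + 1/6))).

1/1, 6/5, 49/41, 349/292, 2143/1793

Using the convergent recurrence p_i = a_i*p_{i-1} + p_{i-2}, q_i = a_i*q_{i-1} + q_{i-2} with p_{-2}=0, p_{-1}=1, q_{-2}=1, q_{-1}=0:
  i=0: a_0=1, p_0 = 1*1 + 0 = 1, q_0 = 1*0 + 1 = 1.
  i=1: a_1=5, p_1 = 5*1 + 1 = 6, q_1 = 5*1 + 0 = 5.
  i=2: a_2=8, p_2 = 8*6 + 1 = 49, q_2 = 8*5 + 1 = 41.
  i=3: a_3=7, p_3 = 7*49 + 6 = 349, q_3 = 7*41 + 5 = 292.
  i=4: a_4=6, p_4 = 6*349 + 49 = 2143, q_4 = 6*292 + 41 = 1793.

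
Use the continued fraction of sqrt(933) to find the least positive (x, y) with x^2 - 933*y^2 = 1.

First expand sqrt(933) as a continued fraction. With x_i = (sqrt(933) + m_i)/d_i and (m_0, d_0) = (0, 1): a_0 = floor(sqrt(933)) = 30, since 30^2 = 900 <= 933 < 961 = 31^2.
Iterate m_{i+1} = d_i*a_i - m_i, d_{i+1} = (933 - m_{i+1}^2)/d_i, a_{i+1} = floor((a_0 + m_{i+1})/d_{i+1}):
  m_1 = 1*30 - 0 = 30, d_1 = (933 - 30^2)/1 = 33/1 = 33, a_1 = floor((30 + 30)/33) = 1.
  m_2 = 33*1 - 30 = 3, d_2 = (933 - 3^2)/33 = 924/33 = 28, a_2 = floor((30 + 3)/28) = 1.
  m_3 = 28*1 - 3 = 25, d_3 = (933 - 25^2)/28 = 308/28 = 11, a_3 = floor((30 + 25)/11) = 5.
  m_4 = 11*5 - 25 = 30, d_4 = (933 - 30^2)/11 = 33/11 = 3, a_4 = floor((30 + 30)/3) = 20.
  m_5 = 3*20 - 30 = 30, d_5 = (933 - 30^2)/3 = 33/3 = 11, a_5 = floor((30 + 30)/11) = 5.
  m_6 = 11*5 - 30 = 25, d_6 = (933 - 25^2)/11 = 308/11 = 28, a_6 = floor((30 + 25)/28) = 1.
  m_7 = 28*1 - 25 = 3, d_7 = (933 - 3^2)/28 = 924/28 = 33, a_7 = floor((30 + 3)/33) = 1.
  m_8 = 33*1 - 3 = 30, d_8 = (933 - 30^2)/33 = 33/33 = 1, a_8 = floor((30 + 30)/1) = 60.
  m_9 = 1*60 - 30 = 30, d_9 = (933 - 30^2)/1 = 33/1 = 33: (m_9, d_9) = (m_1, d_1) = (30, 33), so from here the quotients repeat a_1, ..., a_8; the period length is 8.
So sqrt(933) = [30; (1, 1, 5, 20, 5, 1, 1, 60)] with period length k = 8.
k is even, so the fundamental solution of x^2 - 933y^2 = 1 is (p_{k-1}, q_{k-1}) = (p_7, q_7); compute convergents through index 7.
Convergents (p_i = a_i*p_{i-1} + p_{i-2}, q_i = a_i*q_{i-1} + q_{i-2} with p_{-2}=0, p_{-1}=1, q_{-2}=1, q_{-1}=0):
  i=0: a_0=30, p_0 = 30*1 + 0 = 30, q_0 = 30*0 + 1 = 1.
  i=1: a_1=1, p_1 = 1*30 + 1 = 31, q_1 = 1*1 + 0 = 1.
  i=2: a_2=1, p_2 = 1*31 + 30 = 61, q_2 = 1*1 + 1 = 2.
  i=3: a_3=5, p_3 = 5*61 + 31 = 336, q_3 = 5*2 + 1 = 11.
  i=4: a_4=20, p_4 = 20*336 + 61 = 6781, q_4 = 20*11 + 2 = 222.
  i=5: a_5=5, p_5 = 5*6781 + 336 = 34241, q_5 = 5*222 + 11 = 1121.
  i=6: a_6=1, p_6 = 1*34241 + 6781 = 41022, q_6 = 1*1121 + 222 = 1343.
  i=7: a_7=1, p_7 = 1*41022 + 34241 = 75263, q_7 = 1*1343 + 1121 = 2464.
Check: 75263^2 - 933*2464^2 = 5664519169 - 5664519168 = 1, so (x, y) = (75263, 2464) solves the equation, and by the theorem it is the least positive solution.

(x, y) = (75263, 2464)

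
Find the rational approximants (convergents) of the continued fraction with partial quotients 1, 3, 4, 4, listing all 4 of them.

Using the convergent recurrence p_i = a_i*p_{i-1} + p_{i-2}, q_i = a_i*q_{i-1} + q_{i-2} with p_{-2}=0, p_{-1}=1, q_{-2}=1, q_{-1}=0:
  i=0: a_0=1, p_0 = 1*1 + 0 = 1, q_0 = 1*0 + 1 = 1.
  i=1: a_1=3, p_1 = 3*1 + 1 = 4, q_1 = 3*1 + 0 = 3.
  i=2: a_2=4, p_2 = 4*4 + 1 = 17, q_2 = 4*3 + 1 = 13.
  i=3: a_3=4, p_3 = 4*17 + 4 = 72, q_3 = 4*13 + 3 = 55.

1/1, 4/3, 17/13, 72/55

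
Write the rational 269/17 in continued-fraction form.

Run the Euclidean algorithm on 269 and 17; the successive quotients are the partial quotients a_0, a_1, ... (each step inverts the fractional part left over by the previous one):
  269 = 15*17 + 14, so a_0 = 15.
  17 = 1*14 + 3, so a_1 = 1.
  14 = 4*3 + 2, so a_2 = 4.
  3 = 1*2 + 1, so a_3 = 1.
  2 = 2*1 + 0, so a_4 = 2.
The remainder reaches 0 after 5 divisions, so the expansion has 5 partial quotients, read off in order.

[15; 1, 4, 1, 2]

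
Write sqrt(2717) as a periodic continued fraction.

Write x_i = (sqrt(2717) + m_i)/d_i with (m_0, d_0) = (0, 1). a_0 = floor(sqrt(2717)) = 52, since 52^2 = 2704 <= 2717 < 2809 = 53^2.
Iterate m_{i+1} = d_i*a_i - m_i, d_{i+1} = (2717 - m_{i+1}^2)/d_i, a_{i+1} = floor((a_0 + m_{i+1})/d_{i+1}):
  m_1 = 1*52 - 0 = 52, d_1 = (2717 - 52^2)/1 = 13/1 = 13, a_1 = floor((52 + 52)/13) = 8.
  m_2 = 13*8 - 52 = 52, d_2 = (2717 - 52^2)/13 = 13/13 = 1, a_2 = floor((52 + 52)/1) = 104.
  m_3 = 1*104 - 52 = 52, d_3 = (2717 - 52^2)/1 = 13/1 = 13: (m_3, d_3) = (m_1, d_1) = (52, 13), so from here the quotients repeat a_1, a_2; the period length is 2.
Hence the expansion of sqrt(2717) is a_0 = 52 followed by the repeating block 8, 104 (period 2).

[52; (8, 104)]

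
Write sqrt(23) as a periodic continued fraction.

[4; (1, 3, 1, 8)]

Write x_i = (sqrt(23) + m_i)/d_i with (m_0, d_0) = (0, 1). a_0 = floor(sqrt(23)) = 4, since 4^2 = 16 <= 23 < 25 = 5^2.
Iterate m_{i+1} = d_i*a_i - m_i, d_{i+1} = (23 - m_{i+1}^2)/d_i, a_{i+1} = floor((a_0 + m_{i+1})/d_{i+1}):
  m_1 = 1*4 - 0 = 4, d_1 = (23 - 4^2)/1 = 7/1 = 7, a_1 = floor((4 + 4)/7) = 1.
  m_2 = 7*1 - 4 = 3, d_2 = (23 - 3^2)/7 = 14/7 = 2, a_2 = floor((4 + 3)/2) = 3.
  m_3 = 2*3 - 3 = 3, d_3 = (23 - 3^2)/2 = 14/2 = 7, a_3 = floor((4 + 3)/7) = 1.
  m_4 = 7*1 - 3 = 4, d_4 = (23 - 4^2)/7 = 7/7 = 1, a_4 = floor((4 + 4)/1) = 8.
  m_5 = 1*8 - 4 = 4, d_5 = (23 - 4^2)/1 = 7/1 = 7: (m_5, d_5) = (m_1, d_1) = (4, 7), so from here the quotients repeat a_1, ..., a_4; the period length is 4.
Hence the expansion of sqrt(23) is a_0 = 4 followed by the repeating block 1, 3, 1, 8 (period 4).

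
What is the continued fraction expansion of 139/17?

[8; 5, 1, 2]

Run the Euclidean algorithm on 139 and 17; the successive quotients are the partial quotients a_0, a_1, ... (each step inverts the fractional part left over by the previous one):
  139 = 8*17 + 3, so a_0 = 8.
  17 = 5*3 + 2, so a_1 = 5.
  3 = 1*2 + 1, so a_2 = 1.
  2 = 2*1 + 0, so a_3 = 2.
The remainder reaches 0 after 4 divisions, so the expansion has 4 partial quotients, read off in order.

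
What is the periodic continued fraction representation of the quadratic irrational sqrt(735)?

[27; (9, 54)]

Write x_i = (sqrt(735) + m_i)/d_i with (m_0, d_0) = (0, 1). a_0 = floor(sqrt(735)) = 27, since 27^2 = 729 <= 735 < 784 = 28^2.
Iterate m_{i+1} = d_i*a_i - m_i, d_{i+1} = (735 - m_{i+1}^2)/d_i, a_{i+1} = floor((a_0 + m_{i+1})/d_{i+1}):
  m_1 = 1*27 - 0 = 27, d_1 = (735 - 27^2)/1 = 6/1 = 6, a_1 = floor((27 + 27)/6) = 9.
  m_2 = 6*9 - 27 = 27, d_2 = (735 - 27^2)/6 = 6/6 = 1, a_2 = floor((27 + 27)/1) = 54.
  m_3 = 1*54 - 27 = 27, d_3 = (735 - 27^2)/1 = 6/1 = 6: (m_3, d_3) = (m_1, d_1) = (27, 6), so from here the quotients repeat a_1, a_2; the period length is 2.
Hence the expansion of sqrt(735) is a_0 = 27 followed by the repeating block 9, 54 (period 2).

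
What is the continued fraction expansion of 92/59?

[1; 1, 1, 3, 1, 2, 2]

Run the Euclidean algorithm on 92 and 59; the successive quotients are the partial quotients a_0, a_1, ... (each step inverts the fractional part left over by the previous one):
  92 = 1*59 + 33, so a_0 = 1.
  59 = 1*33 + 26, so a_1 = 1.
  33 = 1*26 + 7, so a_2 = 1.
  26 = 3*7 + 5, so a_3 = 3.
  7 = 1*5 + 2, so a_4 = 1.
  5 = 2*2 + 1, so a_5 = 2.
  2 = 2*1 + 0, so a_6 = 2.
The remainder reaches 0 after 7 divisions, so the expansion has 7 partial quotients, read off in order.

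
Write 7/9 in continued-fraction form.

Run the Euclidean algorithm on 7 and 9; the successive quotients are the partial quotients a_0, a_1, ... (each step inverts the fractional part left over by the previous one):
  7 = 0*9 + 7, so a_0 = 0.
  9 = 1*7 + 2, so a_1 = 1.
  7 = 3*2 + 1, so a_2 = 3.
  2 = 2*1 + 0, so a_3 = 2.
The remainder reaches 0 after 4 divisions, so the expansion has 4 partial quotients, read off in order.

[0; 1, 3, 2]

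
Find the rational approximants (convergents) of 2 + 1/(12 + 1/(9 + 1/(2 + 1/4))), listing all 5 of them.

2/1, 25/12, 227/109, 479/230, 2143/1029

Using the convergent recurrence p_i = a_i*p_{i-1} + p_{i-2}, q_i = a_i*q_{i-1} + q_{i-2} with p_{-2}=0, p_{-1}=1, q_{-2}=1, q_{-1}=0:
  i=0: a_0=2, p_0 = 2*1 + 0 = 2, q_0 = 2*0 + 1 = 1.
  i=1: a_1=12, p_1 = 12*2 + 1 = 25, q_1 = 12*1 + 0 = 12.
  i=2: a_2=9, p_2 = 9*25 + 2 = 227, q_2 = 9*12 + 1 = 109.
  i=3: a_3=2, p_3 = 2*227 + 25 = 479, q_3 = 2*109 + 12 = 230.
  i=4: a_4=4, p_4 = 4*479 + 227 = 2143, q_4 = 4*230 + 109 = 1029.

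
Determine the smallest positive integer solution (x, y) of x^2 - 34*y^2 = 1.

(x, y) = (35, 6)

First expand sqrt(34) as a continued fraction. With x_i = (sqrt(34) + m_i)/d_i and (m_0, d_0) = (0, 1): a_0 = floor(sqrt(34)) = 5, since 5^2 = 25 <= 34 < 36 = 6^2.
Iterate m_{i+1} = d_i*a_i - m_i, d_{i+1} = (34 - m_{i+1}^2)/d_i, a_{i+1} = floor((a_0 + m_{i+1})/d_{i+1}):
  m_1 = 1*5 - 0 = 5, d_1 = (34 - 5^2)/1 = 9/1 = 9, a_1 = floor((5 + 5)/9) = 1.
  m_2 = 9*1 - 5 = 4, d_2 = (34 - 4^2)/9 = 18/9 = 2, a_2 = floor((5 + 4)/2) = 4.
  m_3 = 2*4 - 4 = 4, d_3 = (34 - 4^2)/2 = 18/2 = 9, a_3 = floor((5 + 4)/9) = 1.
  m_4 = 9*1 - 4 = 5, d_4 = (34 - 5^2)/9 = 9/9 = 1, a_4 = floor((5 + 5)/1) = 10.
  m_5 = 1*10 - 5 = 5, d_5 = (34 - 5^2)/1 = 9/1 = 9: (m_5, d_5) = (m_1, d_1) = (5, 9), so from here the quotients repeat a_1, ..., a_4; the period length is 4.
So sqrt(34) = [5; (1, 4, 1, 10)] with period length k = 4.
k is even, so the fundamental solution of x^2 - 34y^2 = 1 is (p_{k-1}, q_{k-1}) = (p_3, q_3); compute convergents through index 3.
Convergents (p_i = a_i*p_{i-1} + p_{i-2}, q_i = a_i*q_{i-1} + q_{i-2} with p_{-2}=0, p_{-1}=1, q_{-2}=1, q_{-1}=0):
  i=0: a_0=5, p_0 = 5*1 + 0 = 5, q_0 = 5*0 + 1 = 1.
  i=1: a_1=1, p_1 = 1*5 + 1 = 6, q_1 = 1*1 + 0 = 1.
  i=2: a_2=4, p_2 = 4*6 + 5 = 29, q_2 = 4*1 + 1 = 5.
  i=3: a_3=1, p_3 = 1*29 + 6 = 35, q_3 = 1*5 + 1 = 6.
Check: 35^2 - 34*6^2 = 1225 - 1224 = 1, so (x, y) = (35, 6) solves the equation, and by the theorem it is the least positive solution.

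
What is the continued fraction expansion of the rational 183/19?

[9; 1, 1, 1, 2, 2]

Run the Euclidean algorithm on 183 and 19; the successive quotients are the partial quotients a_0, a_1, ... (each step inverts the fractional part left over by the previous one):
  183 = 9*19 + 12, so a_0 = 9.
  19 = 1*12 + 7, so a_1 = 1.
  12 = 1*7 + 5, so a_2 = 1.
  7 = 1*5 + 2, so a_3 = 1.
  5 = 2*2 + 1, so a_4 = 2.
  2 = 2*1 + 0, so a_5 = 2.
The remainder reaches 0 after 6 divisions, so the expansion has 6 partial quotients, read off in order.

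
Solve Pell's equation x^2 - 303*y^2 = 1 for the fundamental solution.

First expand sqrt(303) as a continued fraction. With x_i = (sqrt(303) + m_i)/d_i and (m_0, d_0) = (0, 1): a_0 = floor(sqrt(303)) = 17, since 17^2 = 289 <= 303 < 324 = 18^2.
Iterate m_{i+1} = d_i*a_i - m_i, d_{i+1} = (303 - m_{i+1}^2)/d_i, a_{i+1} = floor((a_0 + m_{i+1})/d_{i+1}):
  m_1 = 1*17 - 0 = 17, d_1 = (303 - 17^2)/1 = 14/1 = 14, a_1 = floor((17 + 17)/14) = 2.
  m_2 = 14*2 - 17 = 11, d_2 = (303 - 11^2)/14 = 182/14 = 13, a_2 = floor((17 + 11)/13) = 2.
  m_3 = 13*2 - 11 = 15, d_3 = (303 - 15^2)/13 = 78/13 = 6, a_3 = floor((17 + 15)/6) = 5.
  m_4 = 6*5 - 15 = 15, d_4 = (303 - 15^2)/6 = 78/6 = 13, a_4 = floor((17 + 15)/13) = 2.
  m_5 = 13*2 - 15 = 11, d_5 = (303 - 11^2)/13 = 182/13 = 14, a_5 = floor((17 + 11)/14) = 2.
  m_6 = 14*2 - 11 = 17, d_6 = (303 - 17^2)/14 = 14/14 = 1, a_6 = floor((17 + 17)/1) = 34.
  m_7 = 1*34 - 17 = 17, d_7 = (303 - 17^2)/1 = 14/1 = 14: (m_7, d_7) = (m_1, d_1) = (17, 14), so from here the quotients repeat a_1, ..., a_6; the period length is 6.
So sqrt(303) = [17; (2, 2, 5, 2, 2, 34)] with period length k = 6.
k is even, so the fundamental solution of x^2 - 303y^2 = 1 is (p_{k-1}, q_{k-1}) = (p_5, q_5); compute convergents through index 5.
Convergents (p_i = a_i*p_{i-1} + p_{i-2}, q_i = a_i*q_{i-1} + q_{i-2} with p_{-2}=0, p_{-1}=1, q_{-2}=1, q_{-1}=0):
  i=0: a_0=17, p_0 = 17*1 + 0 = 17, q_0 = 17*0 + 1 = 1.
  i=1: a_1=2, p_1 = 2*17 + 1 = 35, q_1 = 2*1 + 0 = 2.
  i=2: a_2=2, p_2 = 2*35 + 17 = 87, q_2 = 2*2 + 1 = 5.
  i=3: a_3=5, p_3 = 5*87 + 35 = 470, q_3 = 5*5 + 2 = 27.
  i=4: a_4=2, p_4 = 2*470 + 87 = 1027, q_4 = 2*27 + 5 = 59.
  i=5: a_5=2, p_5 = 2*1027 + 470 = 2524, q_5 = 2*59 + 27 = 145.
Check: 2524^2 - 303*145^2 = 6370576 - 6370575 = 1, so (x, y) = (2524, 145) solves the equation, and by the theorem it is the least positive solution.

(x, y) = (2524, 145)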